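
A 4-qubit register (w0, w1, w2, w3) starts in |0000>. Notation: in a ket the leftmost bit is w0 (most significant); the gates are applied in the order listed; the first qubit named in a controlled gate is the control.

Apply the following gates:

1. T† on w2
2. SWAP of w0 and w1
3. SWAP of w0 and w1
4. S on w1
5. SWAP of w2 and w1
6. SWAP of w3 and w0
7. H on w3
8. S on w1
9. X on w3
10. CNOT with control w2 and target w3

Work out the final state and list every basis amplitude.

The final amplitudes are sqrt(2)/2 on |0000>, sqrt(2)/2 on |0001>, and 0 on every other basis state. Key observation: the block from step 2 through step 3 cancels to the identity and can be dropped.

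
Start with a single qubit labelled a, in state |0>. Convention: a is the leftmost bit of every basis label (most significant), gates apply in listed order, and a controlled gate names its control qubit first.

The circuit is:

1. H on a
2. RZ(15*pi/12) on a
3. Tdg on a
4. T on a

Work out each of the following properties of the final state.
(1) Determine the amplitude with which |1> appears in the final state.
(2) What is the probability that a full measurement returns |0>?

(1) The final state's coefficient on |1> equals sqrt(2)*exp(5*I*pi/8)/2.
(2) The probability of measuring |0> is 1/2.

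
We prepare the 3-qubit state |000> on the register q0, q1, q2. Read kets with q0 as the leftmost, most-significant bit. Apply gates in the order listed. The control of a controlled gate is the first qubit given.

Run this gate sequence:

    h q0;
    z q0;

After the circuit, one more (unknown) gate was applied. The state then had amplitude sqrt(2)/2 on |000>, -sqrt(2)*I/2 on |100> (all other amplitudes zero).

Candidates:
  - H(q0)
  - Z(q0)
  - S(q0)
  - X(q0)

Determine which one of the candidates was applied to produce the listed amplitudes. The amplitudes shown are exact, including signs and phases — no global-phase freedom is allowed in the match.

The applied gate was S(q0).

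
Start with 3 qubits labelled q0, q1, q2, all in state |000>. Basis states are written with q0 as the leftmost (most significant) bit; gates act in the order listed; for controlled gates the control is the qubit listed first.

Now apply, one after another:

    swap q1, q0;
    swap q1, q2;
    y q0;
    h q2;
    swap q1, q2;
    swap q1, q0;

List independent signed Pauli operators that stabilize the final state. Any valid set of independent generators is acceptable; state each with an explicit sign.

The final state is stabilized by the group generated by +XII, -IZI, +IIZ; other independent generating sets are equally valid.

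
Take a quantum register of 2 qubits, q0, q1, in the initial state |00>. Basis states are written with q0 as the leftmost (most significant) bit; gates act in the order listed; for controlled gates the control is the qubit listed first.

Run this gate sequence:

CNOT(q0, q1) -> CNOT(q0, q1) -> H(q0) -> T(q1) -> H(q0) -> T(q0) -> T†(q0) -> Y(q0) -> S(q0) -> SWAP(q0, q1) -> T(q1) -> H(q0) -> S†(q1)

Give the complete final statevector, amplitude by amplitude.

After the circuit, the state carries amplitude 0 on |00>, sqrt(2)*exp(3*I*pi/4)/2 on |01>, 0 on |10>, sqrt(2)*exp(3*I*pi/4)/2 on |11>.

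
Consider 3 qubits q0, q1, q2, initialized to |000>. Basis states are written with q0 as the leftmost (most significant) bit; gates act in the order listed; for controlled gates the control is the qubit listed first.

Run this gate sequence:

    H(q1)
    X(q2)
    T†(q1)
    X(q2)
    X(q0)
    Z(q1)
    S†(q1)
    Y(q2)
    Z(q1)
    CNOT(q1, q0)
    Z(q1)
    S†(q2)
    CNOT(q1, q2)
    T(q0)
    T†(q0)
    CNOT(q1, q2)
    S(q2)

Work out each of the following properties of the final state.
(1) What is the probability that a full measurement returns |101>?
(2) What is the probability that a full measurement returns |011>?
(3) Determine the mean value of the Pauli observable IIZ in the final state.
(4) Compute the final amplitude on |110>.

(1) A full measurement returns |101> with probability 1/2. Key observation: the block from step 12 through step 17 cancels to the identity and can be dropped.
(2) A full measurement returns |011> with probability 1/2.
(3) The observable IIZ averages to -1.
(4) The amplitude on |110> is 0.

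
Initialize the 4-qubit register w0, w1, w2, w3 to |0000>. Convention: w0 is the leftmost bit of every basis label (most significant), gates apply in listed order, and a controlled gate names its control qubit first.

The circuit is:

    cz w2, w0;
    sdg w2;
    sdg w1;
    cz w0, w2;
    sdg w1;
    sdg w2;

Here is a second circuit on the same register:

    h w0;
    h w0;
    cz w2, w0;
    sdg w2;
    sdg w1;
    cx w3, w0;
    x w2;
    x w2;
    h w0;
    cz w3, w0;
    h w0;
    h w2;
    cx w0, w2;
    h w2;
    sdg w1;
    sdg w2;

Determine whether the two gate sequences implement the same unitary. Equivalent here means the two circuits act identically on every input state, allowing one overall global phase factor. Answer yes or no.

Yes: on every input state the two circuits agree up to one overall phase factor.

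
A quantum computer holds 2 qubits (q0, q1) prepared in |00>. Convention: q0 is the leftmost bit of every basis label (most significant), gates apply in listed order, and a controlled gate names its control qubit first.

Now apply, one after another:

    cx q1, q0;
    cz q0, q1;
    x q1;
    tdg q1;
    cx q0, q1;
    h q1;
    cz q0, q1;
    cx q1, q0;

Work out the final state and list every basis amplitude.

After the circuit, the state carries amplitude -sqrt(2)*exp(3*I*pi/4)/2 on |00>, 0 on |01>, 0 on |10>, sqrt(2)*exp(3*I*pi/4)/2 on |11>.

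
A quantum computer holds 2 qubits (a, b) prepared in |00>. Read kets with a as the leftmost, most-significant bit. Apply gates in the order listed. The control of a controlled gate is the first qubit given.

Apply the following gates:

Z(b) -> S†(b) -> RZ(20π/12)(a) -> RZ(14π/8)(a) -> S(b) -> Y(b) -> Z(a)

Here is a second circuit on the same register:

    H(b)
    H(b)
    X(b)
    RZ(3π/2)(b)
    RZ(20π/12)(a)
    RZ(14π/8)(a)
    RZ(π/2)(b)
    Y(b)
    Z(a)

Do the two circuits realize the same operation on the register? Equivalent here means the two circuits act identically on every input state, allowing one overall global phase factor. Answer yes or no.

No, they are not equivalent — no single phase factor reconciles the two unitaries.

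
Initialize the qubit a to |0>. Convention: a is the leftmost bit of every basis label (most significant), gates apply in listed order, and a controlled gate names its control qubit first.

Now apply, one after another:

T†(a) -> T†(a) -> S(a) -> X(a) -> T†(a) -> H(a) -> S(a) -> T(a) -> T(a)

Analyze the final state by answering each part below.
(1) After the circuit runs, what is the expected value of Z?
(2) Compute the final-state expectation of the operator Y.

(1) The expectation value of Z is 0.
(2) The expectation value of Y is 0.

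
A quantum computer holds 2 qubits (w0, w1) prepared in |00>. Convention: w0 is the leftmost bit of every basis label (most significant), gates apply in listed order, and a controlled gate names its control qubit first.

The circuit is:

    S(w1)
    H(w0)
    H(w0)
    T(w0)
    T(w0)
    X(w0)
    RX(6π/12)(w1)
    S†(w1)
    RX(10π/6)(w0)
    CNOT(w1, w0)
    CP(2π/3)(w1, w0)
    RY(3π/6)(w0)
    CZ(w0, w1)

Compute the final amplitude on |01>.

The amplitude on |01> is 3*sqrt(3)/8 + I/8. Key observation: the block from step 2 through step 3 cancels to the identity and can be dropped.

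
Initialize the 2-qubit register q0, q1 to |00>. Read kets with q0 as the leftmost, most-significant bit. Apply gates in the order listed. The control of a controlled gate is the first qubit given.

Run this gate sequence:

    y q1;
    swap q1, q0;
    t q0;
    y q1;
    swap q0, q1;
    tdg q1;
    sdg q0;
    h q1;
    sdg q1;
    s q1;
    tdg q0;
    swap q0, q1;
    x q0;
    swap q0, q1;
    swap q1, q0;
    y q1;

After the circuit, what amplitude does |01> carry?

|01> carries amplitude 0 in the final state.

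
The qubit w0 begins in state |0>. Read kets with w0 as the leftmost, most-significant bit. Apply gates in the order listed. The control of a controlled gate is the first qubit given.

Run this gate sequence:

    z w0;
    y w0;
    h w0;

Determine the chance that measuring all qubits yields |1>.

The probability of measuring |1> is 1/2.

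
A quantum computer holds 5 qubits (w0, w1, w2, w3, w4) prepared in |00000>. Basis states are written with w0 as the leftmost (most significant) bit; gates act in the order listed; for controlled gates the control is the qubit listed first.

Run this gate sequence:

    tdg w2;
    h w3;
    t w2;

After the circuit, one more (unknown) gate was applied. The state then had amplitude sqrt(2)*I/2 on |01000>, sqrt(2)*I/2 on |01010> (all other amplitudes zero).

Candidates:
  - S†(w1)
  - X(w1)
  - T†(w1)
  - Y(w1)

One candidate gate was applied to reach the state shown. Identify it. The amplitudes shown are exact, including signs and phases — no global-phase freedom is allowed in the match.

The unique candidate consistent with the amplitudes is Y(w1).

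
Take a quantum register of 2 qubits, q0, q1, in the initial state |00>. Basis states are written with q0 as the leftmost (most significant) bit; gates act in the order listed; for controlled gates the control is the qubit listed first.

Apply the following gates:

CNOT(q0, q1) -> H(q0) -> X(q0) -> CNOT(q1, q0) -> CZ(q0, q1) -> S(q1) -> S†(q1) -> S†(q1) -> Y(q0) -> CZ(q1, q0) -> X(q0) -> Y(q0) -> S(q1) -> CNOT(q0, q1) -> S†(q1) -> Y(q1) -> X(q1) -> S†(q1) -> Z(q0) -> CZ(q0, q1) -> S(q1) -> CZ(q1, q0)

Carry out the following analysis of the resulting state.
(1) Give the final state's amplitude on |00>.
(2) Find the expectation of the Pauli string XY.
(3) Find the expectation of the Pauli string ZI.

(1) |00> carries amplitude -sqrt(2)*I/2 in the final state.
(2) The observable XY averages to -1.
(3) The observable ZI averages to 0.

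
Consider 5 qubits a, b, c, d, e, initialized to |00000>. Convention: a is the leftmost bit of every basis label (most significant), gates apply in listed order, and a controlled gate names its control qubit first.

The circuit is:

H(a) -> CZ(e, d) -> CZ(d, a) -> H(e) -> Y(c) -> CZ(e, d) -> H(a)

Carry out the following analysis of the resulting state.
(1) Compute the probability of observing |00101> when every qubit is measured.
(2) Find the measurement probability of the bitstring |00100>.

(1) The probability of measuring |00101> is 1/2.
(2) The probability of measuring |00100> is 1/2.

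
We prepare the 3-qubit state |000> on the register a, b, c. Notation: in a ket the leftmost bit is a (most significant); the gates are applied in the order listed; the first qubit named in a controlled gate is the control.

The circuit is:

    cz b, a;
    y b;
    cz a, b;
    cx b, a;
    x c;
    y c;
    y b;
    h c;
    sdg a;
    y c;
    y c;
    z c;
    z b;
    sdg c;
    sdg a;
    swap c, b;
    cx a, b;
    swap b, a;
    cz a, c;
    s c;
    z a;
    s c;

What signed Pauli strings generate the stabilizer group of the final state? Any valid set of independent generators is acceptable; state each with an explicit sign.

The final state is stabilized by the group generated by +YII, -IZI, +IIZ; other independent generating sets are equally valid.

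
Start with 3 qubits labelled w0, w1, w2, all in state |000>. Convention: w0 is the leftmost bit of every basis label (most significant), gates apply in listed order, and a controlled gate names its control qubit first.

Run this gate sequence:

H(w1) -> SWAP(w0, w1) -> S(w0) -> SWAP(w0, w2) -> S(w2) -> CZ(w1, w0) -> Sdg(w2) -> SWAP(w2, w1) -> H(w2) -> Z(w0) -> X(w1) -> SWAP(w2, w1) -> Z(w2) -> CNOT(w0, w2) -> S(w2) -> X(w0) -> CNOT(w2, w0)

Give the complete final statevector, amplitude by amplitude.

The final amplitudes are 0 on |000>, -I/2 on |001>, 0 on |010>, -I/2 on |011>, I/2 on |100>, 0 on |101>, I/2 on |110>, 0 on |111>.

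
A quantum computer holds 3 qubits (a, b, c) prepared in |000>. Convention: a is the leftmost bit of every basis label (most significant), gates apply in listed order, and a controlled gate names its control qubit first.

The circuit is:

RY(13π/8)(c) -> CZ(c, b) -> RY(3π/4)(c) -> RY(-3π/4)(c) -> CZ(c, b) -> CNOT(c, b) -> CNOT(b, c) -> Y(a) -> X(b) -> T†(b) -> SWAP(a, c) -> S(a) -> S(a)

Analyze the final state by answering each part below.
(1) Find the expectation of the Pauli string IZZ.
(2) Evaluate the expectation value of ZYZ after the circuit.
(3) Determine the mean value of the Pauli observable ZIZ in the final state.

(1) In the final state, IZZ has expectation sqrt(2 - sqrt(2))/2. Key observation: steps 2-5 multiply out to the identity, so the circuit reduces to the remaining gates.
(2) The expectation value of ZYZ is -sqrt(2*sqrt(2) + 4)/4.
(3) The expectation value of ZIZ is -1.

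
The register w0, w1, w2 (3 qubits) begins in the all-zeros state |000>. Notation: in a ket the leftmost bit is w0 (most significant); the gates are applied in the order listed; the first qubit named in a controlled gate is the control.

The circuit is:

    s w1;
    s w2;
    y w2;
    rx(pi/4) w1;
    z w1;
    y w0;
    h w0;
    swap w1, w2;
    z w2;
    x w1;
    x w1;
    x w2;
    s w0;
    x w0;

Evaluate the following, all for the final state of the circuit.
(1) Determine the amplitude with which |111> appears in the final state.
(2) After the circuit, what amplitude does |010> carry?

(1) |111> carries amplitude -sqrt(2*sqrt(2) + 4)/4 in the final state. Key observation: steps 10-11 multiply out to the identity, so the circuit reduces to the remaining gates.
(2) The final state's coefficient on |010> equals sqrt(4 - 2*sqrt(2))/4.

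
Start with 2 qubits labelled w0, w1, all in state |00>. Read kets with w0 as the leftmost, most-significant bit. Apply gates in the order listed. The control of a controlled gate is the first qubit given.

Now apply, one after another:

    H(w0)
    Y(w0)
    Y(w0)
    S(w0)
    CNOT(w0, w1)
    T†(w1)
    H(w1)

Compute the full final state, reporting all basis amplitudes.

The resulting statevector has amplitude 1/2 on |00>, 1/2 on |01>, exp(I*pi/4)/2 on |10>, -exp(I*pi/4)/2 on |11>.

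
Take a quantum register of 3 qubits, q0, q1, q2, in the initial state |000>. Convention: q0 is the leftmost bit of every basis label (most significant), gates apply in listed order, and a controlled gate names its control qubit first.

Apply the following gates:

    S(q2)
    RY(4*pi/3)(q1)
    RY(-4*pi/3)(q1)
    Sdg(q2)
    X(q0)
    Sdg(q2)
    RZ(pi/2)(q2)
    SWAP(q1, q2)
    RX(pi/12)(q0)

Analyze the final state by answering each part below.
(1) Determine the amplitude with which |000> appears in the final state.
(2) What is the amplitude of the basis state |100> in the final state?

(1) The final state's coefficient on |000> equals (-sqrt(sqrt(2) + 2)/4 + sqrt(6 - 3*sqrt(2))/4)*exp(I*pi/4). Key observation: steps 1-4 multiply out to the identity, so the circuit reduces to the remaining gates.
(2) |100> carries amplitude (-sqrt(3*sqrt(2) + 6)/4 - sqrt(2 - sqrt(2))/4)*exp(3*I*pi/4) in the final state.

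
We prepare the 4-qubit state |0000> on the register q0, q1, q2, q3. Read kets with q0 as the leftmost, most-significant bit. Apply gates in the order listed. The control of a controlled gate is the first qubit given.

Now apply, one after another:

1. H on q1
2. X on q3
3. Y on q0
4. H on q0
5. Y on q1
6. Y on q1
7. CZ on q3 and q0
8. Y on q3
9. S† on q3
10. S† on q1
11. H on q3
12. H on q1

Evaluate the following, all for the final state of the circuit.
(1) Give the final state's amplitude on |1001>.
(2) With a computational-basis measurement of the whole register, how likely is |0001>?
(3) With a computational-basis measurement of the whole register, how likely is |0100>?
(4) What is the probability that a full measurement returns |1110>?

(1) |1001> carries amplitude 1/4 - I/4 in the final state.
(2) Outcome |0001> occurs with probability 1/8.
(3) Outcome |0100> occurs with probability 1/8.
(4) The probability of measuring |1110> is 0.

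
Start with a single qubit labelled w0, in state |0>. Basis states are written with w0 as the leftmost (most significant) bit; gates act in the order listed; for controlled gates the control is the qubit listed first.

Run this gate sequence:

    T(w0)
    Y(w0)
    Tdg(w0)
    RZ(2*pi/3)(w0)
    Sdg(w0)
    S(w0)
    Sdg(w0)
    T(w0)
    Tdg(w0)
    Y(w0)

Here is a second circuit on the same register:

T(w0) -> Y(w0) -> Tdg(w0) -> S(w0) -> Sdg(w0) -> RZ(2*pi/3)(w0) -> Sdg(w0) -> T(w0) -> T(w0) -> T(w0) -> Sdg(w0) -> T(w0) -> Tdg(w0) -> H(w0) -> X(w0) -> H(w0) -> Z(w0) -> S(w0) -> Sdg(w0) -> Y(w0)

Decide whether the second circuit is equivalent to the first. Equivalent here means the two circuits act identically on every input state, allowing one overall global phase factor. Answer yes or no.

No, they are not equivalent — no single phase factor reconciles the two unitaries.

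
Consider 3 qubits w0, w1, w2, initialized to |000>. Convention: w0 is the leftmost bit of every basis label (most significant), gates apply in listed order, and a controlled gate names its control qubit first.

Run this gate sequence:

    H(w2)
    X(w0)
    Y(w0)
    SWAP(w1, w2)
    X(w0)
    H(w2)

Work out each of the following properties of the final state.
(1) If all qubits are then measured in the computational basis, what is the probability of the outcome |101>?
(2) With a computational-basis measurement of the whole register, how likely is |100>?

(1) A full measurement returns |101> with probability 1/4.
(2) The probability of measuring |100> is 1/4.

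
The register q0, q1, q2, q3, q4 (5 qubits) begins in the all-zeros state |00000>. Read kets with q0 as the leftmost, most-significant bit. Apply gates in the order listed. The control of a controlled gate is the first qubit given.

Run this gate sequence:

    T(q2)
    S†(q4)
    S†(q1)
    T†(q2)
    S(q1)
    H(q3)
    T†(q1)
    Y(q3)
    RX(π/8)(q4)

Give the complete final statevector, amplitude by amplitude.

After the circuit, the state carries amplitude -sqrt(2)*I*cos(pi/16)/2 on |00000>, -sqrt(2)*sin(pi/16)/2 on |00001>, sqrt(2)*I*cos(pi/16)/2 on |00010>, sqrt(2)*sin(pi/16)/2 on |00011>, and 0 on every other basis state.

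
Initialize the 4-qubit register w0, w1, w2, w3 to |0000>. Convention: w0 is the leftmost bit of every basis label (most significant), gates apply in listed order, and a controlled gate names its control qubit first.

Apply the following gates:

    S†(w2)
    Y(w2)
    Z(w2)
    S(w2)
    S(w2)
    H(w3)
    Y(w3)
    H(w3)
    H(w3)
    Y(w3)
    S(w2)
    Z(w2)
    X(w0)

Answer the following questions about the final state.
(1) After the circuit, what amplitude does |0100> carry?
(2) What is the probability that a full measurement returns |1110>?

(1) The amplitude on |0100> is 0.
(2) A full measurement returns |1110> with probability 0.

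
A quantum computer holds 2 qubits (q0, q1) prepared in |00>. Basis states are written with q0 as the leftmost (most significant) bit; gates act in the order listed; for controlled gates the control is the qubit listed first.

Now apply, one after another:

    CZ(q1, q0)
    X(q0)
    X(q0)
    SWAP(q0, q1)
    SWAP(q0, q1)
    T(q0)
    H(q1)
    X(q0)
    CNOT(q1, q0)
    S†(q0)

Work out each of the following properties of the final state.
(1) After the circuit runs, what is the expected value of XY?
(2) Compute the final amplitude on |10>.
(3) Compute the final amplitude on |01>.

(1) The expectation value of XY is 1. Key observation: steps 2-3 multiply out to the identity, so the circuit reduces to the remaining gates.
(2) The final state's coefficient on |10> equals -sqrt(2)*I/2.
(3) |01> carries amplitude sqrt(2)/2 in the final state.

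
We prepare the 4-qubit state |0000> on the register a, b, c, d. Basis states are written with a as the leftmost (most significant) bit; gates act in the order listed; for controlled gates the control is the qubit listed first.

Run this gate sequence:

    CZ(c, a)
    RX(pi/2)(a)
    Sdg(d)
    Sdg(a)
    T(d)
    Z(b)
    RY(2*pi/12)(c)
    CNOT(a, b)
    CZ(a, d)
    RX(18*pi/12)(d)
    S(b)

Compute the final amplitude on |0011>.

|0011> carries amplitude I*(-sqrt(6) + sqrt(2))/8 in the final state.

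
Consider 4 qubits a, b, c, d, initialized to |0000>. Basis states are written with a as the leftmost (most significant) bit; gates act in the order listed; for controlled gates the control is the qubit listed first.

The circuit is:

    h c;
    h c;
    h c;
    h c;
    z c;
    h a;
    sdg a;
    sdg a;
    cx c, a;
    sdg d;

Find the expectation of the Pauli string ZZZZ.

In the final state, ZZZZ has expectation 0.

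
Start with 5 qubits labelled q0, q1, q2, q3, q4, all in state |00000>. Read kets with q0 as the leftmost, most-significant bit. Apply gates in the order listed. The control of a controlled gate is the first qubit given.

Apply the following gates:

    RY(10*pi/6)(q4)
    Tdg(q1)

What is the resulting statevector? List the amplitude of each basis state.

The resulting statevector has amplitude -sqrt(3)/2 on |00000>, 1/2 on |00001>, and 0 on every other basis state.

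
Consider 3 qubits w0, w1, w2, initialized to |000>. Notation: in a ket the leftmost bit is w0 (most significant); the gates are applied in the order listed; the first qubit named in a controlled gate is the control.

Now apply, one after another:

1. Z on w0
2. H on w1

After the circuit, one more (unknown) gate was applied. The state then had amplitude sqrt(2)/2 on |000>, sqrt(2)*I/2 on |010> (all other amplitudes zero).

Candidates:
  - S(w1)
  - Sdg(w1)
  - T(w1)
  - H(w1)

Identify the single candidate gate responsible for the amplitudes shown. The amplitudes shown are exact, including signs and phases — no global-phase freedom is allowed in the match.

The unique candidate consistent with the amplitudes is S(w1).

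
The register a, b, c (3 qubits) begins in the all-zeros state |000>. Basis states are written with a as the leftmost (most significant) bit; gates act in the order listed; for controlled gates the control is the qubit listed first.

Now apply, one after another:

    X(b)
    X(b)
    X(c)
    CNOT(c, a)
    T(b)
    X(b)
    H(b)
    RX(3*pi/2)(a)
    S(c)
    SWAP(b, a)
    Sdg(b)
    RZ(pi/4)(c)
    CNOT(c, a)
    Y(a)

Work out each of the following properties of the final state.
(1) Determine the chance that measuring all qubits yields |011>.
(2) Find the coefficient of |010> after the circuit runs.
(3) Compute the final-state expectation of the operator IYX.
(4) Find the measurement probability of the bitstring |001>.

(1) The probability of measuring |011> is 1/4.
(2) The final state's coefficient on |010> equals 0.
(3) The observable IYX averages to 0.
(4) Outcome |001> occurs with probability 1/4.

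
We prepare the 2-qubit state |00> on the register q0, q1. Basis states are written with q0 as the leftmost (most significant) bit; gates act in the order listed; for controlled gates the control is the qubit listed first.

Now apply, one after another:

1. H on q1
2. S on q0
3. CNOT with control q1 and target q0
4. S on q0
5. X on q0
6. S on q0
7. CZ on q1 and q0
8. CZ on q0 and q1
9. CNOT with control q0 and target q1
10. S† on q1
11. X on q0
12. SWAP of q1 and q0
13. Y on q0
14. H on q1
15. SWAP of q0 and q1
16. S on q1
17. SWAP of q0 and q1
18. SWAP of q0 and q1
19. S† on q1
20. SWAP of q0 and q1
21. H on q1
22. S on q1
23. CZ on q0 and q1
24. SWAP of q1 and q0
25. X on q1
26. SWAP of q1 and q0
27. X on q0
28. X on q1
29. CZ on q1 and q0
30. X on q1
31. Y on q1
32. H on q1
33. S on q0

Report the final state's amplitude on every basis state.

The resulting statevector has amplitude 1/2 - I/2 on |00>, -1/2 - I/2 on |01>, 0 on |10>, 0 on |11>. Key observation: the block from step 14 through step 21 cancels to the identity and can be dropped.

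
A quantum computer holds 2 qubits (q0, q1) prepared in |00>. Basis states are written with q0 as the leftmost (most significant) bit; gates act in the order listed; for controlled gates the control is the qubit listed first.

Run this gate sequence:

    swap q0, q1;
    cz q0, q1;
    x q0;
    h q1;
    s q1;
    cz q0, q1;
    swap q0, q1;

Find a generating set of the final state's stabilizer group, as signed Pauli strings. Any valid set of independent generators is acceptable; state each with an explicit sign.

The final state is stabilized by the group generated by -YI, -IZ; other independent generating sets are equally valid.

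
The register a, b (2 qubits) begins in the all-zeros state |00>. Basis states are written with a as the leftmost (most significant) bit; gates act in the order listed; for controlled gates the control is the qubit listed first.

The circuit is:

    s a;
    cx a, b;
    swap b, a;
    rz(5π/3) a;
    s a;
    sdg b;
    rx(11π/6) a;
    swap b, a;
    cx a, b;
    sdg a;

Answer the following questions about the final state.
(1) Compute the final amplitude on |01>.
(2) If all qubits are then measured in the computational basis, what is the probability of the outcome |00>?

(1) The final state's coefficient on |01> equals (-sqrt(2) + sqrt(6))*exp(2*I*pi/3)/4.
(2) A full measurement returns |00> with probability sqrt(3)/4 + 1/2.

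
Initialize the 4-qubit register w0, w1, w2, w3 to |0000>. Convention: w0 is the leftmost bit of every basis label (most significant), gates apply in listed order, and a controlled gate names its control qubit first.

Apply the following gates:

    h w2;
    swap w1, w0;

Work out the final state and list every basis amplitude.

The resulting statevector has amplitude sqrt(2)/2 on |0000>, sqrt(2)/2 on |0010>, and 0 on every other basis state.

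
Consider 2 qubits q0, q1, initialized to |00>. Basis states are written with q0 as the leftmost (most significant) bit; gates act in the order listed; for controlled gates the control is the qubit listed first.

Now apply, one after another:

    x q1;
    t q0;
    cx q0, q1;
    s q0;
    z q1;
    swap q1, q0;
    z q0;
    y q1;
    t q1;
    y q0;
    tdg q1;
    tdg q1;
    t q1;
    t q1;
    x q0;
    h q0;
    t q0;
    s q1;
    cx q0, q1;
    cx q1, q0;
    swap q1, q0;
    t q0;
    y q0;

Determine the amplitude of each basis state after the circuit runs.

The final amplitudes are 0 on |00>, sqrt(2)*I/2 on |01>, 0 on |10>, sqrt(2)*I/2 on |11>. Key observation: steps 11-14 multiply out to the identity, so the circuit reduces to the remaining gates.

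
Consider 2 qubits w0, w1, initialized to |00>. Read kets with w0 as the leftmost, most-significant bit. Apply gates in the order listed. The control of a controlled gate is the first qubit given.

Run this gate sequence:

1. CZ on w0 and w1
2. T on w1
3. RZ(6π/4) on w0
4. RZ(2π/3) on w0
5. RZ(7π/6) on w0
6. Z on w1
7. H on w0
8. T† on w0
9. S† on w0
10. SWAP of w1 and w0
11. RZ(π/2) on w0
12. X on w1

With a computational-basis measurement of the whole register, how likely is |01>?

The probability of measuring |01> is 1/2.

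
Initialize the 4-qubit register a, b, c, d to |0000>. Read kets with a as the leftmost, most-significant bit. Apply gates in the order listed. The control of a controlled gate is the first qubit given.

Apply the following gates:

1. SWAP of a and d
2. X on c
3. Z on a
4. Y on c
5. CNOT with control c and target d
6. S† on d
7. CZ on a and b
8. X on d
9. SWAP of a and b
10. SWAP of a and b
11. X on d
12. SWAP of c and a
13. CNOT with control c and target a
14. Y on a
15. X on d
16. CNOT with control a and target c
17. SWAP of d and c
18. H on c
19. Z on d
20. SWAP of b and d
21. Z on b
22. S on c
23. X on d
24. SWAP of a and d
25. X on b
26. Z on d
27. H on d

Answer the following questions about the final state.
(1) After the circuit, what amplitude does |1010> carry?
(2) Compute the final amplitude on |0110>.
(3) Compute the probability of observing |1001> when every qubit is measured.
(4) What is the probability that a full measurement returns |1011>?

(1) The amplitude on |1010> is I/2. Key observation: the block from step 8 through step 11 cancels to the identity and can be dropped.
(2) The final state's coefficient on |0110> equals 0.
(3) Outcome |1001> occurs with probability 1/4.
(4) A full measurement returns |1011> with probability 1/4.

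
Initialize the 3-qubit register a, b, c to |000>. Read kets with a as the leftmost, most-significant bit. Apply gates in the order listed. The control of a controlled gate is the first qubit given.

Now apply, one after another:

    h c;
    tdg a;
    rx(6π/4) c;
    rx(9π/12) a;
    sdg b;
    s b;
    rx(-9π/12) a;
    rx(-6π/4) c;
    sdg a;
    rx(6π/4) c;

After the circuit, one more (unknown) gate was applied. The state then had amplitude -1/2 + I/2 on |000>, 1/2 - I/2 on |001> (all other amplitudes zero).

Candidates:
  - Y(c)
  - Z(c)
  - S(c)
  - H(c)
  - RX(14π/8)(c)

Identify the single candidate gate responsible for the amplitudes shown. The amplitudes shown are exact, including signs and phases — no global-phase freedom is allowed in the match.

The unique candidate consistent with the amplitudes is Y(c). Key observation: steps 3-8 multiply out to the identity, so the circuit reduces to the remaining gates.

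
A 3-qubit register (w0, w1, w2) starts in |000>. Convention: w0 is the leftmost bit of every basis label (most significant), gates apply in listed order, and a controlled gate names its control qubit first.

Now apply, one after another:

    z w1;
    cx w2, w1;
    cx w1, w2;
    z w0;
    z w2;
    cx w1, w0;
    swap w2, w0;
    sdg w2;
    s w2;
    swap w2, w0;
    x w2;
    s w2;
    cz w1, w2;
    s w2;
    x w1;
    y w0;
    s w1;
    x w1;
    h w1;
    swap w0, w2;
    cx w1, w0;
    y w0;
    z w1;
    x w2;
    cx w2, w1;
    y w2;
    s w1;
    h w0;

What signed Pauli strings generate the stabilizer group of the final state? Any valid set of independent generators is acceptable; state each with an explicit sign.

The stabilizer group can be generated by +XZI, +ZYI, -IIZ, among other valid generating sets. Key observation: the block from step 7 through step 10 cancels to the identity and can be dropped.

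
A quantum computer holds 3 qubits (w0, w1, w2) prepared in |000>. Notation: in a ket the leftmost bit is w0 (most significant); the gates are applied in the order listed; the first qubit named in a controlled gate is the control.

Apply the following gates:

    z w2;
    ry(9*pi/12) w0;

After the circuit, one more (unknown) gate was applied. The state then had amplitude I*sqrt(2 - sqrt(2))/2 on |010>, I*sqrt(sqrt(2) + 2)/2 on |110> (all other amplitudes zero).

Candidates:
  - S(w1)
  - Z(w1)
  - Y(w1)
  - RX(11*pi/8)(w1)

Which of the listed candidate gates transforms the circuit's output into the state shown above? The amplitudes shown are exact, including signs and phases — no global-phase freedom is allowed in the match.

The unique candidate consistent with the amplitudes is Y(w1).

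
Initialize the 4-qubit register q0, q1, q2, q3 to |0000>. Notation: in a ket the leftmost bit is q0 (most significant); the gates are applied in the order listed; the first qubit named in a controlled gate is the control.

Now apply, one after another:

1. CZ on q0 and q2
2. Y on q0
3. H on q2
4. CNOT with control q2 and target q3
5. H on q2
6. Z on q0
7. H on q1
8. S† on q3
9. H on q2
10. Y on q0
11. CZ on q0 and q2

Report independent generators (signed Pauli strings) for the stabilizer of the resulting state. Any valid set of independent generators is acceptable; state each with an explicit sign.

One valid set of independent stabilizer generators is +IXII, -IIXY, +ZIII, +IIZZ (any independent generating set of the same group is equally correct).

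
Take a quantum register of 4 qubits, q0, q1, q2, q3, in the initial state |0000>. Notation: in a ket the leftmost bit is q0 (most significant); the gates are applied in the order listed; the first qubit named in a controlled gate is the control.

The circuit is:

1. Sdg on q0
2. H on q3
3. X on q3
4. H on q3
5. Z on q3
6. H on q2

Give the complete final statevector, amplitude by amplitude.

After the circuit, the state carries amplitude sqrt(2)/2 on |0000>, sqrt(2)/2 on |0010>, and 0 on every other basis state. Key observation: the block from step 2 through step 5 cancels to the identity and can be dropped.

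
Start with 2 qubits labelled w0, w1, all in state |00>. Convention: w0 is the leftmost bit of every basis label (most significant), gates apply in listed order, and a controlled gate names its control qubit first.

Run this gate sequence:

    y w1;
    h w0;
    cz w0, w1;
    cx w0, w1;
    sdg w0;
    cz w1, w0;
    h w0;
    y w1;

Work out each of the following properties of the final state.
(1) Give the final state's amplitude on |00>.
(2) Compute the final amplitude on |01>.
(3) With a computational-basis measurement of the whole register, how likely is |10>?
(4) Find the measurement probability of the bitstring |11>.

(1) The amplitude on |00> is 1/2.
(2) The final state's coefficient on |01> equals -I/2.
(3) The probability of measuring |10> is 1/4.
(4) A full measurement returns |11> with probability 1/4.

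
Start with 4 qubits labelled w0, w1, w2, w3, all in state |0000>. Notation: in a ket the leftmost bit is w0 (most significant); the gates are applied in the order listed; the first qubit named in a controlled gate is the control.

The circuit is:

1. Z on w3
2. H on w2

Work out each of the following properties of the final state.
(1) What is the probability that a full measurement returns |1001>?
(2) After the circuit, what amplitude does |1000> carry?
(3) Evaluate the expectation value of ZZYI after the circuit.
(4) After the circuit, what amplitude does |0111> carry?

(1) The probability of measuring |1001> is 0.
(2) The amplitude on |1000> is 0.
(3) The expectation value of ZZYI is 0.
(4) The final state's coefficient on |0111> equals 0.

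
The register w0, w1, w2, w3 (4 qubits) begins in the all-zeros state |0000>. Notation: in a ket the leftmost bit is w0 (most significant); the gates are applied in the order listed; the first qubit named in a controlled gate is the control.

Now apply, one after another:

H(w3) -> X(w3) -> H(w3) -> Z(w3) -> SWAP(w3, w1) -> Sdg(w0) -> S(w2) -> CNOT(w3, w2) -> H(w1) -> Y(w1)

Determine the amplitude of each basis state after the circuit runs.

The final amplitudes are -sqrt(2)*I/2 on |0000>, sqrt(2)*I/2 on |0100>, and 0 on every other basis state.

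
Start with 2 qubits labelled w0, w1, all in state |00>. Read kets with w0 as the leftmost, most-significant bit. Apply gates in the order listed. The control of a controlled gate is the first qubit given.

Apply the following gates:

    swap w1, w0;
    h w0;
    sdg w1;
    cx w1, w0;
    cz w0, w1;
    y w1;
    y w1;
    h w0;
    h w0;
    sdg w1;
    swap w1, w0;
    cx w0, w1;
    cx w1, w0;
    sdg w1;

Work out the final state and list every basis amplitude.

The final amplitudes are sqrt(2)/2 on |00>, 0 on |01>, 0 on |10>, -sqrt(2)*I/2 on |11>. Key observation: the block from step 8 through step 9 cancels to the identity and can be dropped.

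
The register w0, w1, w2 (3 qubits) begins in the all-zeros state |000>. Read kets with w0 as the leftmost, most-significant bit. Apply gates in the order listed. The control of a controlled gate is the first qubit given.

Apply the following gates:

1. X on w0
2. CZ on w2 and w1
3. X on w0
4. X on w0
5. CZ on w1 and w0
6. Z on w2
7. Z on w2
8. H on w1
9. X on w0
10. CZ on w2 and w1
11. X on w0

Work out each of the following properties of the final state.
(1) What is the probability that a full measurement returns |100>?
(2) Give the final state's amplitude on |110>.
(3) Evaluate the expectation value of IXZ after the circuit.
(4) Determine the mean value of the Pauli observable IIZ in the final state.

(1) A full measurement returns |100> with probability 1/2.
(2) The amplitude on |110> is sqrt(2)/2.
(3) The expectation value of IXZ is 1.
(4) In the final state, IIZ has expectation 1.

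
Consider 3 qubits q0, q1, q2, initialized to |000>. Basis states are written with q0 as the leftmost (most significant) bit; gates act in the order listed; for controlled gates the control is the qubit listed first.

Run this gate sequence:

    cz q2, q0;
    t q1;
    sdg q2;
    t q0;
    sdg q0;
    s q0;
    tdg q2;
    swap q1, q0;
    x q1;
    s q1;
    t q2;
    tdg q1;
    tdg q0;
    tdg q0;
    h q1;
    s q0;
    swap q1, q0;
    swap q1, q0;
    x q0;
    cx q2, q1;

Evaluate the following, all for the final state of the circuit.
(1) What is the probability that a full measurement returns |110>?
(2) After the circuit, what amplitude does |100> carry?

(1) The probability of measuring |110> is 1/2. Key observation: the block from step 17 through step 18 cancels to the identity and can be dropped.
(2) The final state's coefficient on |100> equals sqrt(2)*exp(I*pi/4)/2.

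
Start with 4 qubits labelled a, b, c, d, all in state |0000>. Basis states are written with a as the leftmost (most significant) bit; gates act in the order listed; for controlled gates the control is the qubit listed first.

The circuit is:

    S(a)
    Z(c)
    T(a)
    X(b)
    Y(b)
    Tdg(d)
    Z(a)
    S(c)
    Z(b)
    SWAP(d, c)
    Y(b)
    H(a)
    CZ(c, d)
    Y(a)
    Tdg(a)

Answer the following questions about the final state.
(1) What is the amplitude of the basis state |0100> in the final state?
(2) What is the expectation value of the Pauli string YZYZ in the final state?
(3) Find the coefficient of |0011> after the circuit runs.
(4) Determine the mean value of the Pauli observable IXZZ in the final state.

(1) The amplitude on |0100> is -sqrt(2)*I/2.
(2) The expectation value of YZYZ is 0.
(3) |0011> carries amplitude 0 in the final state.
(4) The expectation value of IXZZ is 0.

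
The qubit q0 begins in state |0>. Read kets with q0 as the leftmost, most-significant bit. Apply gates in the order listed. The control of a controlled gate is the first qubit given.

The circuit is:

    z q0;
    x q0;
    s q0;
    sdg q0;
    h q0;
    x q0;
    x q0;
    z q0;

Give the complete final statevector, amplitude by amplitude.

After the circuit, the state carries amplitude sqrt(2)/2 on |0>, sqrt(2)/2 on |1>.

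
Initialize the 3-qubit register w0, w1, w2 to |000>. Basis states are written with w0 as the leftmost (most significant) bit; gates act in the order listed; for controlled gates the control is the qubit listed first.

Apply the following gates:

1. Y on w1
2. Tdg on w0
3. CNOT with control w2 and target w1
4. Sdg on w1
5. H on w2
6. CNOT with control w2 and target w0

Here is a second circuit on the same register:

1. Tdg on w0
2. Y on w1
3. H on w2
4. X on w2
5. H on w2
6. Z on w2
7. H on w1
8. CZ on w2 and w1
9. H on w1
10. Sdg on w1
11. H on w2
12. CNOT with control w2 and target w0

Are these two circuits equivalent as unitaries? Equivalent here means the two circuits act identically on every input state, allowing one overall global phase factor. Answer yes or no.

Yes: on every input state the two circuits agree up to one overall phase factor.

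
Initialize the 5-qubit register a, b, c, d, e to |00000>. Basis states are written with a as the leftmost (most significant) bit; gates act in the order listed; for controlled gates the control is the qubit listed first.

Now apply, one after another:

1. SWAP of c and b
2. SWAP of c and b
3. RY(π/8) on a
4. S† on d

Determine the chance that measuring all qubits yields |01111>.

A full measurement returns |01111> with probability 0.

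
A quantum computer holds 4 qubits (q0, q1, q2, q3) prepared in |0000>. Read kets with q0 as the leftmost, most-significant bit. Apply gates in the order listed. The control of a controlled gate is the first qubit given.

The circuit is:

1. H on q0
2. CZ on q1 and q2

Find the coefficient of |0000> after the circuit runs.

The amplitude on |0000> is sqrt(2)/2.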